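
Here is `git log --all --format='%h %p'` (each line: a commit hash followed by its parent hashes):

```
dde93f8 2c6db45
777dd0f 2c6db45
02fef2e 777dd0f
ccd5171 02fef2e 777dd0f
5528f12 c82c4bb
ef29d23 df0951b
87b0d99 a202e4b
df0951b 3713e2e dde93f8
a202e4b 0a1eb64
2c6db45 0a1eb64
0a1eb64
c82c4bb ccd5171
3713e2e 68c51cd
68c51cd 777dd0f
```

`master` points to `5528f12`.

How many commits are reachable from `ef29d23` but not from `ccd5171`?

5

Reachable from ef29d23: {0a1eb64, 2c6db45, 3713e2e, 68c51cd, 777dd0f, dde93f8, df0951b, ef29d23}.
Reachable from ccd5171: {02fef2e, 0a1eb64, 2c6db45, 777dd0f, ccd5171}.
In ef29d23's history but not ccd5171's: {3713e2e, 68c51cd, dde93f8, df0951b, ef29d23} — 5 commits.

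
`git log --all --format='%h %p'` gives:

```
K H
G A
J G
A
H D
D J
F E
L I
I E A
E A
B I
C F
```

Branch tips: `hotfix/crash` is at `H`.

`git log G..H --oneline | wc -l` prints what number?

Reachable from H: {A, D, G, H, J}.
Reachable from G: {A, G}.
In H's history but not G's: {D, H, J} — 3 commits.

3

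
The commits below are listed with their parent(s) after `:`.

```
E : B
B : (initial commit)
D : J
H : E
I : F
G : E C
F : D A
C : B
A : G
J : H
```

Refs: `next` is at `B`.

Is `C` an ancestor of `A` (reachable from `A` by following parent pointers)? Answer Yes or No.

Ancestors of A (commits reachable by following parents): {A, B, C, E, G}.
C is in that set, so it is an ancestor of A.

Yes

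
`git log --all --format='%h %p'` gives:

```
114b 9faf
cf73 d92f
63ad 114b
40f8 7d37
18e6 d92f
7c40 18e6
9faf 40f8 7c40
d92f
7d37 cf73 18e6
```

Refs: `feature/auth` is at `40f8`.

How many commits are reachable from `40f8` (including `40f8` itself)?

Walking parent pointers from 40f8: reachable set = {18e6, 40f8, 7d37, cf73, d92f}.
That is 5 commits.

5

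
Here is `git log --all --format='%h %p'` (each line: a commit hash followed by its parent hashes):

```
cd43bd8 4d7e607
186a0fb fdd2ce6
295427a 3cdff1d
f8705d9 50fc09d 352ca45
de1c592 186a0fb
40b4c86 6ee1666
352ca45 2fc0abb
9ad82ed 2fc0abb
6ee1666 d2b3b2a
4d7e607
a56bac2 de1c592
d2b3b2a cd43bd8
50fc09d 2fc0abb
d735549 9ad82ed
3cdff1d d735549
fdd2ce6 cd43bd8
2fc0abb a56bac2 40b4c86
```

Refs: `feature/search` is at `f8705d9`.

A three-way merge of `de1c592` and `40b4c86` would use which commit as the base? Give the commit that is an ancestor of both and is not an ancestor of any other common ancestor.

Ancestors of de1c592: {186a0fb, 4d7e607, cd43bd8, de1c592, fdd2ce6}.
Ancestors of 40b4c86: {40b4c86, 4d7e607, 6ee1666, cd43bd8, d2b3b2a}.
Common ancestors: {4d7e607, cd43bd8}.
Among these, cd43bd8 is not an ancestor of any other common ancestor — it is the merge base.

cd43bd8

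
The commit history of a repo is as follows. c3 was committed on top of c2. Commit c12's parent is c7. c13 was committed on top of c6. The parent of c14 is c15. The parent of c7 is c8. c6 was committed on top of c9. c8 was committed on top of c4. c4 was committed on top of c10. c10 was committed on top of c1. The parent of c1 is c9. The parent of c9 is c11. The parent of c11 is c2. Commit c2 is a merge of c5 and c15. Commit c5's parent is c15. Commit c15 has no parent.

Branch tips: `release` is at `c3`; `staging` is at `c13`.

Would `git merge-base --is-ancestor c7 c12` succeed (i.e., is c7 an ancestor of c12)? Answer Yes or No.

Yes

Ancestors of c12 (commits reachable by following parents): {c1, c10, c11, c12, c15, c2, c4, c5, c7, c8, c9}.
c7 is in that set, so it is an ancestor of c12.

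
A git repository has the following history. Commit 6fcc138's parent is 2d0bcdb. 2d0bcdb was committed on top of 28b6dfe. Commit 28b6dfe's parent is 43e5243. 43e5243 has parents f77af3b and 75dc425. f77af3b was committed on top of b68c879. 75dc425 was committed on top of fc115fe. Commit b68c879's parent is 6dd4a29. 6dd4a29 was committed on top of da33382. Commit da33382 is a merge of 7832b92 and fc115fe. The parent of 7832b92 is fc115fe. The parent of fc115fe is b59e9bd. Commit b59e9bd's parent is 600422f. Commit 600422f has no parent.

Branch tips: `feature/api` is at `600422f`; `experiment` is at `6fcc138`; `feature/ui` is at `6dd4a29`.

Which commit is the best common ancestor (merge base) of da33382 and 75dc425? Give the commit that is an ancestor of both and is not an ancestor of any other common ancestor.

fc115fe

Ancestors of da33382: {600422f, 7832b92, b59e9bd, da33382, fc115fe}.
Ancestors of 75dc425: {600422f, 75dc425, b59e9bd, fc115fe}.
Common ancestors: {600422f, b59e9bd, fc115fe}.
Among these, fc115fe is not an ancestor of any other common ancestor — it is the merge base.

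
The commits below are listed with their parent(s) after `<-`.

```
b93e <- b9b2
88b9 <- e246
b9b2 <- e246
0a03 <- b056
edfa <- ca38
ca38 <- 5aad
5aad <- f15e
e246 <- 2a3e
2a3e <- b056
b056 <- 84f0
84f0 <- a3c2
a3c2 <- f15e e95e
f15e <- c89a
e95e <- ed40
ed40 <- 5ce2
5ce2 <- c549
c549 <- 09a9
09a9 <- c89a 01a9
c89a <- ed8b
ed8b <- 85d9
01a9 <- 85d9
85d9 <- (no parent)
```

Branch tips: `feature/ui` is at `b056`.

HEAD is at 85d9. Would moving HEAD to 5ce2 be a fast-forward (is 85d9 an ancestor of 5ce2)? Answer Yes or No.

Yes

A fast-forward from 85d9 to 5ce2 is possible iff 85d9 is an ancestor of 5ce2.
Ancestors of 5ce2: {01a9, 09a9, 5ce2, 85d9, c549, c89a, ed8b}.
85d9 is among them, so fast-forward is possible.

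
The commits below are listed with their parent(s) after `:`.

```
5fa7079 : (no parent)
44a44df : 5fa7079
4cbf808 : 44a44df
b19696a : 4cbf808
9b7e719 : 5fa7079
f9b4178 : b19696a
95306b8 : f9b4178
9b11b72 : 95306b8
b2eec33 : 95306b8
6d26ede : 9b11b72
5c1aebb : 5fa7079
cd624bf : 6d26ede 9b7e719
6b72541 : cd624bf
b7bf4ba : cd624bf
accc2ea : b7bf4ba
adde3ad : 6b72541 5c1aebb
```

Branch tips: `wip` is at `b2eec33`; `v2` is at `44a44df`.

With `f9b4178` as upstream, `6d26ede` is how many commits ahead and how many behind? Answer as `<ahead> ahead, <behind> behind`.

Reachable from 6d26ede: {44a44df, 4cbf808, 5fa7079, 6d26ede, 95306b8, 9b11b72, b19696a, f9b4178}.
Reachable from f9b4178: {44a44df, 4cbf808, 5fa7079, b19696a, f9b4178}.
Only in 6d26ede's history (ahead): {6d26ede, 95306b8, 9b11b72} — 3.
Only in f9b4178's history (behind): {} — 0.

3 ahead, 0 behind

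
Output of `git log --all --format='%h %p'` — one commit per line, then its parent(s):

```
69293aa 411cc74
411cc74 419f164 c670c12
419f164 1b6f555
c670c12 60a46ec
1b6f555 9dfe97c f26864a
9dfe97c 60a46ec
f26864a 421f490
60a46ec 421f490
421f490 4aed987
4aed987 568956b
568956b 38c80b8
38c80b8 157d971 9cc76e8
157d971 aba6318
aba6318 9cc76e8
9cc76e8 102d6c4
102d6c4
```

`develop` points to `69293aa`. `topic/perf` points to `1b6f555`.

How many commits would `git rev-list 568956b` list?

Walking parent pointers from 568956b: reachable set = {102d6c4, 157d971, 38c80b8, 568956b, 9cc76e8, aba6318}.
That is 6 commits.

6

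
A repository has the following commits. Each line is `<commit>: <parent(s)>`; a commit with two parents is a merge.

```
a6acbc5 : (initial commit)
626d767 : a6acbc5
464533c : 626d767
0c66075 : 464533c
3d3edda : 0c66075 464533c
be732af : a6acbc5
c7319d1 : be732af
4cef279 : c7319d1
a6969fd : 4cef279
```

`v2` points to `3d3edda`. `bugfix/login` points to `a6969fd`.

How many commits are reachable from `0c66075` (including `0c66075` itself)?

Walking parent pointers from 0c66075: reachable set = {0c66075, 464533c, 626d767, a6acbc5}.
That is 4 commits.

4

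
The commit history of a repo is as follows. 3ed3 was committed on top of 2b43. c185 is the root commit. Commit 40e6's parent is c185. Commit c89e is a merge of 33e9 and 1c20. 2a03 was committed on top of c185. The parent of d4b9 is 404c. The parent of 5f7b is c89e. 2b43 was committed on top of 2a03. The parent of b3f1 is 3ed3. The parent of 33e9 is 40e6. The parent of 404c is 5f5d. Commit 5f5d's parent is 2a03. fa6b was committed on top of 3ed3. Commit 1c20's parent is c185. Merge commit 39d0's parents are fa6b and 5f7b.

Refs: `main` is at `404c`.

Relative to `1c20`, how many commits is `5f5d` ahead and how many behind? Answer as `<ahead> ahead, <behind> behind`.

2 ahead, 1 behind

Reachable from 5f5d: {2a03, 5f5d, c185}.
Reachable from 1c20: {1c20, c185}.
Only in 5f5d's history (ahead): {2a03, 5f5d} — 2.
Only in 1c20's history (behind): {1c20} — 1.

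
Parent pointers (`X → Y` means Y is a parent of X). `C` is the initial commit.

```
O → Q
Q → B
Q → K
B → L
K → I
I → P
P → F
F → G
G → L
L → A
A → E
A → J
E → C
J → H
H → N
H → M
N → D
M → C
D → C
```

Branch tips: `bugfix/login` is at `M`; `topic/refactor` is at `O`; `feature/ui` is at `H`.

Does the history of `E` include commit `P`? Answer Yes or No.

No

Ancestors of E: {C, E}.
P is not in that set, so it is not an ancestor of E.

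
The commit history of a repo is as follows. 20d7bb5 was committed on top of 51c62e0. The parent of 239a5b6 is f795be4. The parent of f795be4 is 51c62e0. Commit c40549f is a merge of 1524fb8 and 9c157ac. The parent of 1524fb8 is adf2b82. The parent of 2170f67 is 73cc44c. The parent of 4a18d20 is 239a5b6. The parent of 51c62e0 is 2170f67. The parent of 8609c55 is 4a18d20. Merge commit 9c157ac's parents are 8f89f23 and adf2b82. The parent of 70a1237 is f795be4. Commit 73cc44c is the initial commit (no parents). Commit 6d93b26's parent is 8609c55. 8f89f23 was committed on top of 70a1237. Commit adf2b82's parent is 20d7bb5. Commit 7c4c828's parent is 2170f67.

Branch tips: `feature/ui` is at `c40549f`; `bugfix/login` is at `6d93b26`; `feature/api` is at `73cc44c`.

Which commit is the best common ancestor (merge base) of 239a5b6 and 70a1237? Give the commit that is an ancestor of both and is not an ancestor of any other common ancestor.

Ancestors of 239a5b6: {2170f67, 239a5b6, 51c62e0, 73cc44c, f795be4}.
Ancestors of 70a1237: {2170f67, 51c62e0, 70a1237, 73cc44c, f795be4}.
Common ancestors: {2170f67, 51c62e0, 73cc44c, f795be4}.
Among these, f795be4 is not an ancestor of any other common ancestor — it is the merge base.

f795be4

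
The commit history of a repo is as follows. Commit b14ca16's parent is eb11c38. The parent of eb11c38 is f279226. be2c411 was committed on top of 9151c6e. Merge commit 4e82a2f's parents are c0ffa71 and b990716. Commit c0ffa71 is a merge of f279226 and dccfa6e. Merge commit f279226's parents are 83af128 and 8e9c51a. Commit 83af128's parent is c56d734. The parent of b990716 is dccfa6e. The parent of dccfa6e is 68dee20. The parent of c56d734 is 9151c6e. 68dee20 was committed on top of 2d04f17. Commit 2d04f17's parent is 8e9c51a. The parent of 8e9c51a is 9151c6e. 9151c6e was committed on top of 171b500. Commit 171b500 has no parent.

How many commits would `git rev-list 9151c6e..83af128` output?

2

Reachable from 83af128: {171b500, 83af128, 9151c6e, c56d734}.
Reachable from 9151c6e: {171b500, 9151c6e}.
In 83af128's history but not 9151c6e's: {83af128, c56d734} — 2 commits.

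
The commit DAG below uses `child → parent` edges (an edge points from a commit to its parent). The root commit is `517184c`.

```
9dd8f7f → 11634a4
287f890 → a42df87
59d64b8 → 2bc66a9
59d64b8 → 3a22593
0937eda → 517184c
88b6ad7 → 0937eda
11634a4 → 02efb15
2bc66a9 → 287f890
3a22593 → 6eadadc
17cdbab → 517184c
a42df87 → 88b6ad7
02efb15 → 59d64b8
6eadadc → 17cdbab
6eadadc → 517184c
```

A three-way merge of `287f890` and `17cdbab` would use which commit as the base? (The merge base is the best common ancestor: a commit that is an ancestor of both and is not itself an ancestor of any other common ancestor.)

Ancestors of 287f890: {0937eda, 287f890, 517184c, 88b6ad7, a42df87}.
Ancestors of 17cdbab: {17cdbab, 517184c}.
Common ancestors: {517184c}.
The only common ancestor is 517184c, so it is the merge base.

517184c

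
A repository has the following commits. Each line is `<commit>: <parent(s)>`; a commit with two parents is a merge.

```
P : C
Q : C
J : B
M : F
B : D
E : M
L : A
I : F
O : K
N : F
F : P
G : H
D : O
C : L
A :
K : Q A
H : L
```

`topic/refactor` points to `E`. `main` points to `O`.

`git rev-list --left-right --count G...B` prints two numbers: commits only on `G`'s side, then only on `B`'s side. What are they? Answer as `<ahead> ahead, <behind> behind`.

2 ahead, 6 behind

Reachable from G: {A, G, H, L}.
Reachable from B: {A, B, C, D, K, L, O, Q}.
Only in G's history (ahead): {G, H} — 2.
Only in B's history (behind): {B, C, D, K, O, Q} — 6.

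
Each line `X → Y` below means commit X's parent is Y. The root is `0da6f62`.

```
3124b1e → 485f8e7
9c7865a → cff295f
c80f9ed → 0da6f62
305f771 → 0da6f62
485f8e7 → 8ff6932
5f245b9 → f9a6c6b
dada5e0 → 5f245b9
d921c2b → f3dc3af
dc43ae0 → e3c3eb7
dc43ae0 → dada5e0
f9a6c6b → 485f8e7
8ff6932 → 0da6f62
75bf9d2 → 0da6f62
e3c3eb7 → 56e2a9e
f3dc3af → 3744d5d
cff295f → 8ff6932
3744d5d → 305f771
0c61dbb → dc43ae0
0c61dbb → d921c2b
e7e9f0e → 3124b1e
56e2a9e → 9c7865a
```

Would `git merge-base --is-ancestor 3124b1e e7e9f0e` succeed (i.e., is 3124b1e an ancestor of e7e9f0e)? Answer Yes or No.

Yes

Ancestors of e7e9f0e (commits reachable by following parents): {0da6f62, 3124b1e, 485f8e7, 8ff6932, e7e9f0e}.
3124b1e is in that set, so it is an ancestor of e7e9f0e.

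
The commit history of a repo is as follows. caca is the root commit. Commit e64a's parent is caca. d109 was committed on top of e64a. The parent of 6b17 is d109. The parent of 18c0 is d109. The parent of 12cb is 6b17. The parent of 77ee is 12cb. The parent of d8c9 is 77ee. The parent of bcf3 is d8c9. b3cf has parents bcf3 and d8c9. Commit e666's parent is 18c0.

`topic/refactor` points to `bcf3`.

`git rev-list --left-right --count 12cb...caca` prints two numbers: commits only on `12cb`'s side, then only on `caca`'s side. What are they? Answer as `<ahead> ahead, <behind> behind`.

4 ahead, 0 behind

Reachable from 12cb: {12cb, 6b17, caca, d109, e64a}.
Reachable from caca: {caca}.
Only in 12cb's history (ahead): {12cb, 6b17, d109, e64a} — 4.
Only in caca's history (behind): {} — 0.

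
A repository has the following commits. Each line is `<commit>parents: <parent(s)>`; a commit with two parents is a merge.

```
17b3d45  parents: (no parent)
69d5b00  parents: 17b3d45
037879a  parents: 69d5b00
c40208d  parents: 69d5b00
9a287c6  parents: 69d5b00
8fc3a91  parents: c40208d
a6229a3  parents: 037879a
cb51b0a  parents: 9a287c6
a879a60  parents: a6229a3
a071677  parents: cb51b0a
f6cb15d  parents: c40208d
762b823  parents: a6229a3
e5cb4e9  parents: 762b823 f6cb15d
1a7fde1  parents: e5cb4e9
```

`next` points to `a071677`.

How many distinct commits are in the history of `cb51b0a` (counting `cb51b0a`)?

Walking parent pointers from cb51b0a: reachable set = {17b3d45, 69d5b00, 9a287c6, cb51b0a}.
That is 4 commits.

4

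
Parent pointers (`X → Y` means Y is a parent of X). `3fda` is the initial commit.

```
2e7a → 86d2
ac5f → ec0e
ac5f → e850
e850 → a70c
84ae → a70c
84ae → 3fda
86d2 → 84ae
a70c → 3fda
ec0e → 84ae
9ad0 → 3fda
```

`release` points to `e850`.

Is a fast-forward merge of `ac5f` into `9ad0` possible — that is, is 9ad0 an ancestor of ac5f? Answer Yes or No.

No

A fast-forward from 9ad0 to ac5f is possible iff 9ad0 is an ancestor of ac5f.
Ancestors of ac5f: {3fda, 84ae, a70c, ac5f, e850, ec0e}.
9ad0 is not among them, so fast-forward is not possible.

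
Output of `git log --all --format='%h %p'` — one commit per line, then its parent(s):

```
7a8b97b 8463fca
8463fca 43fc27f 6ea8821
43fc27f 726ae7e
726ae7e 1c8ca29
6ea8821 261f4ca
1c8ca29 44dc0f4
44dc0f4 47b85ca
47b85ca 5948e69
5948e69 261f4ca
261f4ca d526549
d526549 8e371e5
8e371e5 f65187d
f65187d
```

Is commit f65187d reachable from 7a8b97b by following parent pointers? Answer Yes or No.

Ancestors of 7a8b97b (commits reachable by following parents): {1c8ca29, 261f4ca, 43fc27f, 44dc0f4, 47b85ca, 5948e69, 6ea8821, 726ae7e, 7a8b97b, 8463fca, 8e371e5, d526549, f65187d}.
f65187d is in that set, so it is an ancestor of 7a8b97b.

Yes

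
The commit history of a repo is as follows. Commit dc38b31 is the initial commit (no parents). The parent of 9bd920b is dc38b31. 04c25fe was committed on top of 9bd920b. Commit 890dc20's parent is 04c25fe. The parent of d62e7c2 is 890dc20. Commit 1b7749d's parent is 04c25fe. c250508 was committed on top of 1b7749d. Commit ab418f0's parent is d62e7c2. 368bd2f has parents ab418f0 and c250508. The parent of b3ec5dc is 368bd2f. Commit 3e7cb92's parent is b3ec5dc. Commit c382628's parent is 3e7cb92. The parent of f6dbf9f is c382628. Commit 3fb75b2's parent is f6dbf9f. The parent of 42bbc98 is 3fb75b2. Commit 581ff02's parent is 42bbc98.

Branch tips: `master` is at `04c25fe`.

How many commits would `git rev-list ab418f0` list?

Walking parent pointers from ab418f0: reachable set = {04c25fe, 890dc20, 9bd920b, ab418f0, d62e7c2, dc38b31}.
That is 6 commits.

6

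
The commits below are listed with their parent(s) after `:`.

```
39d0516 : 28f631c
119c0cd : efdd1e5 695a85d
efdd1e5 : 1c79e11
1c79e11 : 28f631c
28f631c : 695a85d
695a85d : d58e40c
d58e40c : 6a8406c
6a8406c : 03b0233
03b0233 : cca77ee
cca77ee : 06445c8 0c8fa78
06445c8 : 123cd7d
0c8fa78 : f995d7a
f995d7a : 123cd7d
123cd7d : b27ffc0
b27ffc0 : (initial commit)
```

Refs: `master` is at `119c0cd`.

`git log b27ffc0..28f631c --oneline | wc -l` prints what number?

Reachable from 28f631c: {03b0233, 06445c8, 0c8fa78, 123cd7d, 28f631c, 695a85d, 6a8406c, b27ffc0, cca77ee, d58e40c, f995d7a}.
Reachable from b27ffc0: {b27ffc0}.
In 28f631c's history but not b27ffc0's: {03b0233, 06445c8, 0c8fa78, 123cd7d, 28f631c, 695a85d, 6a8406c, cca77ee, d58e40c, f995d7a} — 10 commits.

10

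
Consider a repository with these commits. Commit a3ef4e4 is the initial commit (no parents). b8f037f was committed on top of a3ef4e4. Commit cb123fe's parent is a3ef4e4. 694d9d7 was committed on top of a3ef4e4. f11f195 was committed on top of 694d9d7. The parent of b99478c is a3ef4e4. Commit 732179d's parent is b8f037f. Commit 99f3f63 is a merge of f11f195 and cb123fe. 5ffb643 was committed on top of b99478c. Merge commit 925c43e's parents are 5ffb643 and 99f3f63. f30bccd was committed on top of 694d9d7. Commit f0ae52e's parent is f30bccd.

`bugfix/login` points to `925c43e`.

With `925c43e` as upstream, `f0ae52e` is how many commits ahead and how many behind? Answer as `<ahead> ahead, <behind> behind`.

Reachable from f0ae52e: {694d9d7, a3ef4e4, f0ae52e, f30bccd}.
Reachable from 925c43e: {5ffb643, 694d9d7, 925c43e, 99f3f63, a3ef4e4, b99478c, cb123fe, f11f195}.
Only in f0ae52e's history (ahead): {f0ae52e, f30bccd} — 2.
Only in 925c43e's history (behind): {5ffb643, 925c43e, 99f3f63, b99478c, cb123fe, f11f195} — 6.

2 ahead, 6 behind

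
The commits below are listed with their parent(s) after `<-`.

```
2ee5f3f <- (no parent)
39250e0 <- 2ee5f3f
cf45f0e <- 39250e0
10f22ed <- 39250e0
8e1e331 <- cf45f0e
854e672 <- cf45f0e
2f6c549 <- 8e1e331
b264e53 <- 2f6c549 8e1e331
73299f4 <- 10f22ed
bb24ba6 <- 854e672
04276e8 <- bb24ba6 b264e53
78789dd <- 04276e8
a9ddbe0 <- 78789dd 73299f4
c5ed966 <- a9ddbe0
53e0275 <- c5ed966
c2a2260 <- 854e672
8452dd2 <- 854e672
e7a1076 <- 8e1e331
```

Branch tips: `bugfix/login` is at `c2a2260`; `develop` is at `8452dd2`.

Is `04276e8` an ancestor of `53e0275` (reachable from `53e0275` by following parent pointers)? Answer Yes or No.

Yes

Ancestors of 53e0275 (commits reachable by following parents): {04276e8, 10f22ed, 2ee5f3f, 2f6c549, 39250e0, 53e0275, 73299f4, 78789dd, 854e672, 8e1e331, a9ddbe0, b264e53, bb24ba6, c5ed966, cf45f0e}.
04276e8 is in that set, so it is an ancestor of 53e0275.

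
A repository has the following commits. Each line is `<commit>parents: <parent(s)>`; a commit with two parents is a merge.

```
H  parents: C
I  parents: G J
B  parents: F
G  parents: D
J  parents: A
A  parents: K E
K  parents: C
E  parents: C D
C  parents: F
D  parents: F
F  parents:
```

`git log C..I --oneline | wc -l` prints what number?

7

Reachable from I: {A, C, D, E, F, G, I, J, K}.
Reachable from C: {C, F}.
In I's history but not C's: {A, D, E, G, I, J, K} — 7 commits.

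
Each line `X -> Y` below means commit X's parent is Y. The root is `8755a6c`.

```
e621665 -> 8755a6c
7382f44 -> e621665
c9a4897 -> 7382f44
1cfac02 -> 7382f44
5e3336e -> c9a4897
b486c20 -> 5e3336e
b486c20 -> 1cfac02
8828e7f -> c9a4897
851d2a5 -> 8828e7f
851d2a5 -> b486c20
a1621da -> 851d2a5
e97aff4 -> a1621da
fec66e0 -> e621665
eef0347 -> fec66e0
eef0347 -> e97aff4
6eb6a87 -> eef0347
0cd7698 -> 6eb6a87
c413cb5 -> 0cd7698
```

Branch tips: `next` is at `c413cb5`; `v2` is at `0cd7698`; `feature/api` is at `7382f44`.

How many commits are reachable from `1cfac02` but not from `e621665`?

Reachable from 1cfac02: {1cfac02, 7382f44, 8755a6c, e621665}.
Reachable from e621665: {8755a6c, e621665}.
In 1cfac02's history but not e621665's: {1cfac02, 7382f44} — 2 commits.

2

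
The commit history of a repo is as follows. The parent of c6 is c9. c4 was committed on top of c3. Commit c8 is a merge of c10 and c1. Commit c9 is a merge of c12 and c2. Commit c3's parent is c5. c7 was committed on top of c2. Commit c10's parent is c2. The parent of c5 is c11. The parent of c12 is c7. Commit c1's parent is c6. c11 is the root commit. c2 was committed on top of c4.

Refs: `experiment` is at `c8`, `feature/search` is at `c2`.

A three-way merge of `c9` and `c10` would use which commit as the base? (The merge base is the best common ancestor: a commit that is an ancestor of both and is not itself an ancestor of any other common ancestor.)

Ancestors of c9: {c11, c12, c2, c3, c4, c5, c7, c9}.
Ancestors of c10: {c10, c11, c2, c3, c4, c5}.
Common ancestors: {c11, c2, c3, c4, c5}.
Among these, c2 is not an ancestor of any other common ancestor — it is the merge base.

c2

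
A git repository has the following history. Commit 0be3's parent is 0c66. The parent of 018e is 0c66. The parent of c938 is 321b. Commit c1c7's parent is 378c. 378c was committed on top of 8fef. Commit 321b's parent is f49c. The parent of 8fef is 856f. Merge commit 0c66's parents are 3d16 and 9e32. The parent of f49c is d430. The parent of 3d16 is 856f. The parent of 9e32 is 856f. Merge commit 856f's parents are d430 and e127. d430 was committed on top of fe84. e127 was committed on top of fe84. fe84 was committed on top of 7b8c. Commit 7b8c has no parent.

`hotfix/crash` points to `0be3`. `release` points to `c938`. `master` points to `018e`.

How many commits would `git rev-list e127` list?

3

Walking parent pointers from e127: reachable set = {7b8c, e127, fe84}.
That is 3 commits.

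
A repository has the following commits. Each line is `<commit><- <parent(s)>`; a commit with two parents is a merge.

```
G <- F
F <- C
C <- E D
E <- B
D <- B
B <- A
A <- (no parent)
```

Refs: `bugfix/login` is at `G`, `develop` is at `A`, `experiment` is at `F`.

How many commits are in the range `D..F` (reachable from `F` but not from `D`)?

Reachable from F: {A, B, C, D, E, F}.
Reachable from D: {A, B, D}.
In F's history but not D's: {C, E, F} — 3 commits.

3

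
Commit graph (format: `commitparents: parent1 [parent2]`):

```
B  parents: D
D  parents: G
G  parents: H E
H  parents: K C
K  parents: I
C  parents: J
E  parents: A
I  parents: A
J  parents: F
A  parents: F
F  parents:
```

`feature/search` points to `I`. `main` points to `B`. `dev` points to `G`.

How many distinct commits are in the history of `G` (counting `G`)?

9

Walking parent pointers from G: reachable set = {A, C, E, F, G, H, I, J, K}.
That is 9 commits.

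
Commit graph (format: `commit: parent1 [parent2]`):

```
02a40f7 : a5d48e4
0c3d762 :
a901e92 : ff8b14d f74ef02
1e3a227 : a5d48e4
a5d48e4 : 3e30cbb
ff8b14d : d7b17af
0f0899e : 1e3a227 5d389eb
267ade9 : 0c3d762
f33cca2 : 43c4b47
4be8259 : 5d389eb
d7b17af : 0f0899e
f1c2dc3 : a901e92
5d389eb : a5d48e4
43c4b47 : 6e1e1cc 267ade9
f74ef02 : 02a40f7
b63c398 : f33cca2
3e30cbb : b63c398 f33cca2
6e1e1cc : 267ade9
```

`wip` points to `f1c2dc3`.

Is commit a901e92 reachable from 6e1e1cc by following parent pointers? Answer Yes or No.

Ancestors of 6e1e1cc: {0c3d762, 267ade9, 6e1e1cc}.
a901e92 is not in that set, so it is not an ancestor of 6e1e1cc.

No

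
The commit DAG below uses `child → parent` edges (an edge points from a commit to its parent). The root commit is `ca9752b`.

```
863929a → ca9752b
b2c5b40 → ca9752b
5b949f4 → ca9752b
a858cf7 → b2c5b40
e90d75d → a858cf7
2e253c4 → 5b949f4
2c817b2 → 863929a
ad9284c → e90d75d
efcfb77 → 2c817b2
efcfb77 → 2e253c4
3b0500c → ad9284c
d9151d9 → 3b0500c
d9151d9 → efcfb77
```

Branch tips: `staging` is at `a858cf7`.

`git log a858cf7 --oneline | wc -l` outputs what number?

Walking parent pointers from a858cf7: reachable set = {a858cf7, b2c5b40, ca9752b}.
That is 3 commits.

3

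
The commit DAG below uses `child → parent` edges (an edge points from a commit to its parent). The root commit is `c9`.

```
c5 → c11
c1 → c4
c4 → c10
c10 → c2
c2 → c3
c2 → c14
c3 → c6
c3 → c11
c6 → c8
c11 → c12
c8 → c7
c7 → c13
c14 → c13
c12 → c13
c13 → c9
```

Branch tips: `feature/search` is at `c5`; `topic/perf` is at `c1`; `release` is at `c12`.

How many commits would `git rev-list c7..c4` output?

9

Reachable from c4: {c10, c11, c12, c13, c14, c2, c3, c4, c6, c7, c8, c9}.
Reachable from c7: {c13, c7, c9}.
In c4's history but not c7's: {c10, c11, c12, c14, c2, c3, c4, c6, c8} — 9 commits.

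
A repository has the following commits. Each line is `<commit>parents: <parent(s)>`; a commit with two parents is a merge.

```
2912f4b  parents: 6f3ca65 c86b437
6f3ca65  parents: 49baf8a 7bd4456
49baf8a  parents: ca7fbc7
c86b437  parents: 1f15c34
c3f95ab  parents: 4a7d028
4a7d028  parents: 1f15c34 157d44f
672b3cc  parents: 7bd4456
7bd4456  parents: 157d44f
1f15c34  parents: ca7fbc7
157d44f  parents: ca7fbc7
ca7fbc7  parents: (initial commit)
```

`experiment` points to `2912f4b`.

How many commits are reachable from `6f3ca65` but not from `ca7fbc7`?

Reachable from 6f3ca65: {157d44f, 49baf8a, 6f3ca65, 7bd4456, ca7fbc7}.
Reachable from ca7fbc7: {ca7fbc7}.
In 6f3ca65's history but not ca7fbc7's: {157d44f, 49baf8a, 6f3ca65, 7bd4456} — 4 commits.

4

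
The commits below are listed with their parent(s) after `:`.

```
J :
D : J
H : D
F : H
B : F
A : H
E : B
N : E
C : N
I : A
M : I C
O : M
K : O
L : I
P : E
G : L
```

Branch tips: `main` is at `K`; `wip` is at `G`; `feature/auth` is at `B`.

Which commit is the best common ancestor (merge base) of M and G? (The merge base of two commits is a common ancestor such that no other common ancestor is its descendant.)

Ancestors of M: {A, B, C, D, E, F, H, I, J, M, N}.
Ancestors of G: {A, D, G, H, I, J, L}.
Common ancestors: {A, D, H, I, J}.
Among these, I is not an ancestor of any other common ancestor — it is the merge base.

I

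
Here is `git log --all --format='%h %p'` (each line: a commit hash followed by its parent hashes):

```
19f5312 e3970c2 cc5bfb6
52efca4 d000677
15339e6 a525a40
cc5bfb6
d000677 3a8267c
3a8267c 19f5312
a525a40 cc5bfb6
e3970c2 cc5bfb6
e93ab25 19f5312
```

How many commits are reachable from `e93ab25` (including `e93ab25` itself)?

4

Walking parent pointers from e93ab25: reachable set = {19f5312, cc5bfb6, e3970c2, e93ab25}.
That is 4 commits.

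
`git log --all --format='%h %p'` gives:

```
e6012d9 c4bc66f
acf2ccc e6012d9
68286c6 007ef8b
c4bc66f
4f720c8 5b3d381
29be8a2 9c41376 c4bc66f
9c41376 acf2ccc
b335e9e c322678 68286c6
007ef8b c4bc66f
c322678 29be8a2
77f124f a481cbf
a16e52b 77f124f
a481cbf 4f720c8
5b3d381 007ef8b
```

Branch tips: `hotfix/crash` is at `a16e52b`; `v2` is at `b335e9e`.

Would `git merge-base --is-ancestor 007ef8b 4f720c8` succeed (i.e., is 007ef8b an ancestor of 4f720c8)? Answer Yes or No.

Ancestors of 4f720c8 (commits reachable by following parents): {007ef8b, 4f720c8, 5b3d381, c4bc66f}.
007ef8b is in that set, so it is an ancestor of 4f720c8.

Yes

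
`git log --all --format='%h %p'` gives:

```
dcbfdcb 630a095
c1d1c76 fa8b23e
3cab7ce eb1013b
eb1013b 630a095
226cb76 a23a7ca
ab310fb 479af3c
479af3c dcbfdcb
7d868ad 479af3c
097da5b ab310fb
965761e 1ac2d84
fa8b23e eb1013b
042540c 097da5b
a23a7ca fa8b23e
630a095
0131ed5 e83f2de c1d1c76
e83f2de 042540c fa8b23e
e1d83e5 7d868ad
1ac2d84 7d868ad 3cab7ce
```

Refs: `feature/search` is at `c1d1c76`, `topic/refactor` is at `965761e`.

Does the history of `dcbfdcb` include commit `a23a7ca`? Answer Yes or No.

Ancestors of dcbfdcb: {630a095, dcbfdcb}.
a23a7ca is not in that set, so it is not an ancestor of dcbfdcb.

No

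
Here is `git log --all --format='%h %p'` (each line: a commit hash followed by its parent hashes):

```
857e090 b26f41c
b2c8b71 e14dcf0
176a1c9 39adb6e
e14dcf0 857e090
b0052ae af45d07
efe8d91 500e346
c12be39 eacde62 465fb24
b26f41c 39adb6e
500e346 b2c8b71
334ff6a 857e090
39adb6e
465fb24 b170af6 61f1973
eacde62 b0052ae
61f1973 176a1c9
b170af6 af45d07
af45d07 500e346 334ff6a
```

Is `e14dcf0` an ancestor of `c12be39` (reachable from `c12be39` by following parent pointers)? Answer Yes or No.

Yes

Ancestors of c12be39 (commits reachable by following parents): {176a1c9, 334ff6a, 39adb6e, 465fb24, 500e346, 61f1973, 857e090, af45d07, b0052ae, b170af6, b26f41c, b2c8b71, c12be39, e14dcf0, eacde62}.
e14dcf0 is in that set, so it is an ancestor of c12be39.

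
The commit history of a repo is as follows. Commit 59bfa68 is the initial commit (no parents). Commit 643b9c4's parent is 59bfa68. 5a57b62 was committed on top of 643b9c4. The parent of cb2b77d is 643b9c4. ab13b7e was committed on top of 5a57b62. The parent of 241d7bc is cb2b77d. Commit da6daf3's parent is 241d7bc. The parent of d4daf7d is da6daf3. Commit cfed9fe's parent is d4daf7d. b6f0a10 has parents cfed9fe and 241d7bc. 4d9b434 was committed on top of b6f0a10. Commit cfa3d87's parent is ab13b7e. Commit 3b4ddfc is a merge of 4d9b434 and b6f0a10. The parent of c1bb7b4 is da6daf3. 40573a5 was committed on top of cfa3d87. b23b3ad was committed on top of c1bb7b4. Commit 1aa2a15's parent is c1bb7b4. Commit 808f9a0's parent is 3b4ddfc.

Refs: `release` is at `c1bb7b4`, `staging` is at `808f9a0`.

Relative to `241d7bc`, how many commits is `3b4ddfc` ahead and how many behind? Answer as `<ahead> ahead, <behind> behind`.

Reachable from 3b4ddfc: {241d7bc, 3b4ddfc, 4d9b434, 59bfa68, 643b9c4, b6f0a10, cb2b77d, cfed9fe, d4daf7d, da6daf3}.
Reachable from 241d7bc: {241d7bc, 59bfa68, 643b9c4, cb2b77d}.
Only in 3b4ddfc's history (ahead): {3b4ddfc, 4d9b434, b6f0a10, cfed9fe, d4daf7d, da6daf3} — 6.
Only in 241d7bc's history (behind): {} — 0.

6 ahead, 0 behind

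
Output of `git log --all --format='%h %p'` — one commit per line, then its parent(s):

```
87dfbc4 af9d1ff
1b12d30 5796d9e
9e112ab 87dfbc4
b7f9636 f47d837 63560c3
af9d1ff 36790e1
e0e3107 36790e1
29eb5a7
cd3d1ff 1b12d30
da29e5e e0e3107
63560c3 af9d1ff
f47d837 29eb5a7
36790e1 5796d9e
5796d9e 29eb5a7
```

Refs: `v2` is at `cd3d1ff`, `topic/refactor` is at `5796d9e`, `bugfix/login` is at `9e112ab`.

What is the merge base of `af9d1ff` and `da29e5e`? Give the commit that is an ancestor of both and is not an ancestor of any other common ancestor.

Ancestors of af9d1ff: {29eb5a7, 36790e1, 5796d9e, af9d1ff}.
Ancestors of da29e5e: {29eb5a7, 36790e1, 5796d9e, da29e5e, e0e3107}.
Common ancestors: {29eb5a7, 36790e1, 5796d9e}.
Among these, 36790e1 is not an ancestor of any other common ancestor — it is the merge base.

36790e1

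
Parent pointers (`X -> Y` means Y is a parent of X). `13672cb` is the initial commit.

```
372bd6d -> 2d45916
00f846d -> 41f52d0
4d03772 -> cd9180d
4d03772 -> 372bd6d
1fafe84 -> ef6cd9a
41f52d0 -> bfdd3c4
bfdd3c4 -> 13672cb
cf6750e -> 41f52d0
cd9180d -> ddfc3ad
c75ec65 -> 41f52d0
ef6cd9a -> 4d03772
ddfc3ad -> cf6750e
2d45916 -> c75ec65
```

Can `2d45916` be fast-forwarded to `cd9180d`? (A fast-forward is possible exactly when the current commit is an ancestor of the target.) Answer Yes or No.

A fast-forward from 2d45916 to cd9180d is possible iff 2d45916 is an ancestor of cd9180d.
Ancestors of cd9180d: {13672cb, 41f52d0, bfdd3c4, cd9180d, cf6750e, ddfc3ad}.
2d45916 is not among them, so fast-forward is not possible.

No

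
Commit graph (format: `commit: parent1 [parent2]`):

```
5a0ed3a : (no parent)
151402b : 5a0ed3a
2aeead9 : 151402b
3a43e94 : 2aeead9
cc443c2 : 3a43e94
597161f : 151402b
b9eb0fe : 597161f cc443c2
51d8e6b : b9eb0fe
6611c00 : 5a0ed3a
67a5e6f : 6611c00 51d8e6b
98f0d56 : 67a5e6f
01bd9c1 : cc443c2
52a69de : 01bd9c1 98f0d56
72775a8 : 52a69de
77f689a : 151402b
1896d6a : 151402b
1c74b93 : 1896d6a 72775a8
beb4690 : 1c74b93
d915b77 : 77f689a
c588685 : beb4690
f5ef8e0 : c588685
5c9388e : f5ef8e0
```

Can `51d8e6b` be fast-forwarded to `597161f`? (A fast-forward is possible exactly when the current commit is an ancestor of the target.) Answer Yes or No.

A fast-forward from 51d8e6b to 597161f is possible iff 51d8e6b is an ancestor of 597161f.
Ancestors of 597161f: {151402b, 597161f, 5a0ed3a}.
51d8e6b is not among them, so fast-forward is not possible.

No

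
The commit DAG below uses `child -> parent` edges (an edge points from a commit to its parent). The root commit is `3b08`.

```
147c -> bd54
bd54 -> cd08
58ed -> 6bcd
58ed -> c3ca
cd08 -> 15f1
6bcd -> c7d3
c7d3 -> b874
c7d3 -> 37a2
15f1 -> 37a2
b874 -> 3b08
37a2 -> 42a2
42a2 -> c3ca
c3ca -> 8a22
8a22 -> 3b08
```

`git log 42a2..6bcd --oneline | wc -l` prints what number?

4

Reachable from 6bcd: {37a2, 3b08, 42a2, 6bcd, 8a22, b874, c3ca, c7d3}.
Reachable from 42a2: {3b08, 42a2, 8a22, c3ca}.
In 6bcd's history but not 42a2's: {37a2, 6bcd, b874, c7d3} — 4 commits.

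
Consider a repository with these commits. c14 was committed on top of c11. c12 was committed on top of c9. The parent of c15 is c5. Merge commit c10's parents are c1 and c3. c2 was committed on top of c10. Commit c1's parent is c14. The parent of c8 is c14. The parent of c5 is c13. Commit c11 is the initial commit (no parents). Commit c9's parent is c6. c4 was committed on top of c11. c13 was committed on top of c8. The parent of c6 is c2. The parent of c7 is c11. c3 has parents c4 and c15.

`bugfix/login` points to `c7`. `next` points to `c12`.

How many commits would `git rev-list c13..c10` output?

Reachable from c10: {c1, c10, c11, c13, c14, c15, c3, c4, c5, c8}.
Reachable from c13: {c11, c13, c14, c8}.
In c10's history but not c13's: {c1, c10, c15, c3, c4, c5} — 6 commits.

6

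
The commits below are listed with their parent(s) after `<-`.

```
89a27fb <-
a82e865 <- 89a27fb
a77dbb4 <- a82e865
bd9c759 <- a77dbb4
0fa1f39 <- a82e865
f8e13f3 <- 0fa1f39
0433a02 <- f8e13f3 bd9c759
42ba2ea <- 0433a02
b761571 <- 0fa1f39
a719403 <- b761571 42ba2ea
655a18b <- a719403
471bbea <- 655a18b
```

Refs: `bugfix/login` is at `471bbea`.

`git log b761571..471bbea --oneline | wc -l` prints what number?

8

Reachable from 471bbea: {0433a02, 0fa1f39, 42ba2ea, 471bbea, 655a18b, 89a27fb, a719403, a77dbb4, a82e865, b761571, bd9c759, f8e13f3}.
Reachable from b761571: {0fa1f39, 89a27fb, a82e865, b761571}.
In 471bbea's history but not b761571's: {0433a02, 42ba2ea, 471bbea, 655a18b, a719403, a77dbb4, bd9c759, f8e13f3} — 8 commits.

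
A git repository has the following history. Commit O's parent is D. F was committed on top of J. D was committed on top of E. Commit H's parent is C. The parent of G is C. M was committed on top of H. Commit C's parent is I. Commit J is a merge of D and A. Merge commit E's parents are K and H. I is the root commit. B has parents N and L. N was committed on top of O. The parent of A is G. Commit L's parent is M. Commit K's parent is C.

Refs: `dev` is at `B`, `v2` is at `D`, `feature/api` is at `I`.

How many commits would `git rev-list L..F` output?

Reachable from F: {A, C, D, E, F, G, H, I, J, K}.
Reachable from L: {C, H, I, L, M}.
In F's history but not L's: {A, D, E, F, G, J, K} — 7 commits.

7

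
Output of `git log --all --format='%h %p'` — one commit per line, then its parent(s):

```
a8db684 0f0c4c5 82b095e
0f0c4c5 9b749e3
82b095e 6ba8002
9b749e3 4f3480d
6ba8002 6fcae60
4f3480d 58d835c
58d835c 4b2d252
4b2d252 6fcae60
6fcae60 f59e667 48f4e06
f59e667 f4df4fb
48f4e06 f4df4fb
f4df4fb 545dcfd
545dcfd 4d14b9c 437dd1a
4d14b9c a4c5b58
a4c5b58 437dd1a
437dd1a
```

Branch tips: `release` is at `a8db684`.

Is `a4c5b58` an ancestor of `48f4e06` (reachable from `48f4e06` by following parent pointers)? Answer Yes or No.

Ancestors of 48f4e06 (commits reachable by following parents): {437dd1a, 48f4e06, 4d14b9c, 545dcfd, a4c5b58, f4df4fb}.
a4c5b58 is in that set, so it is an ancestor of 48f4e06.

Yes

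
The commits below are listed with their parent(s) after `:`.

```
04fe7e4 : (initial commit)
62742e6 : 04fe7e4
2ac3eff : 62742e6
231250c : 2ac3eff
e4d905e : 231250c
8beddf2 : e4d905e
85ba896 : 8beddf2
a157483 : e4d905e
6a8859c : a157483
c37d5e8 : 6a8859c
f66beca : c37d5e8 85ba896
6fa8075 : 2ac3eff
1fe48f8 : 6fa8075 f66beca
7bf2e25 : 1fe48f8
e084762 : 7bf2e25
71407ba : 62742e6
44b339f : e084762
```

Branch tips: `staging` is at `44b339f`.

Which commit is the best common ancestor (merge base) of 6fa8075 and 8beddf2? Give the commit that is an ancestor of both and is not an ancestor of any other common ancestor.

Ancestors of 6fa8075: {04fe7e4, 2ac3eff, 62742e6, 6fa8075}.
Ancestors of 8beddf2: {04fe7e4, 231250c, 2ac3eff, 62742e6, 8beddf2, e4d905e}.
Common ancestors: {04fe7e4, 2ac3eff, 62742e6}.
Among these, 2ac3eff is not an ancestor of any other common ancestor — it is the merge base.

2ac3eff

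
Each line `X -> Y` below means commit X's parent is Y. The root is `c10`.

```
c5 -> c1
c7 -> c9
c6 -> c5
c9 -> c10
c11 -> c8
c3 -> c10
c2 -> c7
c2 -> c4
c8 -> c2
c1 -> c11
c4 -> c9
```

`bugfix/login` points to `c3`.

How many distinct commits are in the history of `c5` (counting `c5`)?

9

Walking parent pointers from c5: reachable set = {c1, c10, c11, c2, c4, c5, c7, c8, c9}.
That is 9 commits.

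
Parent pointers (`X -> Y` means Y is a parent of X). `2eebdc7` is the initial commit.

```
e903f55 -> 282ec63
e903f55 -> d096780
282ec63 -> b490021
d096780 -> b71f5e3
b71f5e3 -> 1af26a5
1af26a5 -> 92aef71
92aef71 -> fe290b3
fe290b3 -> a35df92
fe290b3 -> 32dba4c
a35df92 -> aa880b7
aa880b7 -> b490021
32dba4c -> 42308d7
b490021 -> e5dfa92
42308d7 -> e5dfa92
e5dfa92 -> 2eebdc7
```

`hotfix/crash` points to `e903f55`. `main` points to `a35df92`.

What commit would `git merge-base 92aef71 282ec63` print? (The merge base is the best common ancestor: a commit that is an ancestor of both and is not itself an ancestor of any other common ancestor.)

Ancestors of 92aef71: {2eebdc7, 32dba4c, 42308d7, 92aef71, a35df92, aa880b7, b490021, e5dfa92, fe290b3}.
Ancestors of 282ec63: {282ec63, 2eebdc7, b490021, e5dfa92}.
Common ancestors: {2eebdc7, b490021, e5dfa92}.
Among these, b490021 is not an ancestor of any other common ancestor — it is the merge base.

b490021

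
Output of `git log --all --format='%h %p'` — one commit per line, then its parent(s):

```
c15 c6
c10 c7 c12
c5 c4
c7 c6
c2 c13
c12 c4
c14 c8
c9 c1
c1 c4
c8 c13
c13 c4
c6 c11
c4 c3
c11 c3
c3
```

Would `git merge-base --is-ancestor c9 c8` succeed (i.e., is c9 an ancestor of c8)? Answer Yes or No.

No

Ancestors of c8: {c13, c3, c4, c8}.
c9 is not in that set, so it is not an ancestor of c8.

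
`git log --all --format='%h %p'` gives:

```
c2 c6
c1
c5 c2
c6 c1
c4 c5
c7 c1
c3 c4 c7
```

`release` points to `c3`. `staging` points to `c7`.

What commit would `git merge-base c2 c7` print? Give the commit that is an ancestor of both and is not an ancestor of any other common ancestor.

c1

Ancestors of c2: {c1, c2, c6}.
Ancestors of c7: {c1, c7}.
Common ancestors: {c1}.
The only common ancestor is c1, so it is the merge base.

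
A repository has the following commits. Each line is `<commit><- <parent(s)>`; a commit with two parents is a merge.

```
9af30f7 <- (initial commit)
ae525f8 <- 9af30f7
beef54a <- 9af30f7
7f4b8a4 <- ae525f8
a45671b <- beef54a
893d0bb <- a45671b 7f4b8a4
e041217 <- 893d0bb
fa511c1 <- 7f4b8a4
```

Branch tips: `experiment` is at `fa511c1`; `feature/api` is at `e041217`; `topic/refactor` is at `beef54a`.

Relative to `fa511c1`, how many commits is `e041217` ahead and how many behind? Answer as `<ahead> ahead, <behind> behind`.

4 ahead, 1 behind

Reachable from e041217: {7f4b8a4, 893d0bb, 9af30f7, a45671b, ae525f8, beef54a, e041217}.
Reachable from fa511c1: {7f4b8a4, 9af30f7, ae525f8, fa511c1}.
Only in e041217's history (ahead): {893d0bb, a45671b, beef54a, e041217} — 4.
Only in fa511c1's history (behind): {fa511c1} — 1.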